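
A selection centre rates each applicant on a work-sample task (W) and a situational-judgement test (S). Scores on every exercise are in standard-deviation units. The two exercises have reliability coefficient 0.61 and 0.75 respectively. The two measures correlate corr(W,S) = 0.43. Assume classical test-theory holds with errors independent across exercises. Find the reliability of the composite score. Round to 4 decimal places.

Var(W+S) = 2 + 2·[0.43] = 2 + 0.86 = 2.86.
With uncorrelated errors the cross-covariances are all true-score covariance, so they carry over unchanged; only the diagonal terms shrink to ρᵢσᵢ².
True-score variance = [0.61 + 0.75] + 0.86 = 1.36 + 0.86 = 2.22.
Reliability = 2.22 / 2.86 = 0.7762.

0.7762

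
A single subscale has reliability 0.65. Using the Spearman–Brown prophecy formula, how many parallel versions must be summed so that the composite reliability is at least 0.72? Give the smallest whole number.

k ≥ ρ*(1−ρ₁)/(ρ₁(1−ρ*)) = 0.72·0.35 / (0.65·0.28) = 1.385.
Smallest integer k = 2.

2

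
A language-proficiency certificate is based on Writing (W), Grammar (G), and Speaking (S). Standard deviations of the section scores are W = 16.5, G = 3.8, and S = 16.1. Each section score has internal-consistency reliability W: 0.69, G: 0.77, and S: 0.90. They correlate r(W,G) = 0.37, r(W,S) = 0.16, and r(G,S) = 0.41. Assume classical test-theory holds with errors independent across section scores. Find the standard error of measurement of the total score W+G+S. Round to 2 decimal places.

10.66

Var(total) = 545.9 + 181.574 = 727.474.
True-score variance = 432.26 + 181.574 = 613.834, so reliability = 0.8438.
Error variance = 727.474 − 613.834 = 113.64; SEM = √113.64 = 10.66.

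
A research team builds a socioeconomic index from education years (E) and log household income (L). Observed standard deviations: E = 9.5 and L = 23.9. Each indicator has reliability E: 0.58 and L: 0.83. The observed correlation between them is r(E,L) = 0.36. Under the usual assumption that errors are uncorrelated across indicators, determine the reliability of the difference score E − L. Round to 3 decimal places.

Var(E−L) = 9.5² + 23.9² − 2·9.5·23.9·0.36 = 661.46 − 163.476 = 497.984.
Under uncorrelated errors the observed covariances equal the true-score covariances, so only the own-variance terms attenuate.
True-score variance = [9.5²·0.58 + 23.9²·0.83] − 163.476 = 526.449 − 163.476 = 362.973.
Reliability = 362.973 / 497.984 = 0.729.

0.729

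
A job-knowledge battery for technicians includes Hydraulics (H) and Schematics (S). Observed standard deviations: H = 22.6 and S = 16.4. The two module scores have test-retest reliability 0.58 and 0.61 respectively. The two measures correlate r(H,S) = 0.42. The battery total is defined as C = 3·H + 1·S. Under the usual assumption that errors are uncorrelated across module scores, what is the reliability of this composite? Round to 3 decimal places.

Var(C) = 3²·22.6² + 16.4² + 2·[3·22.6·16.4·0.42] = 4865.8 + 934.013 = 5799.81.
Because errors are independent across components, Cov(Tᵢ,Tⱼ) = Cov(Xᵢ,Xⱼ); the off-diagonal part of the true-score variance is the same as above.
True-score variance = [3²·22.6²·0.58 + 16.4²·0.61] + 934.013 = 2830.23 + 934.013 = 3764.25.
Reliability = 3764.25 / 5799.81 = 0.649.

0.649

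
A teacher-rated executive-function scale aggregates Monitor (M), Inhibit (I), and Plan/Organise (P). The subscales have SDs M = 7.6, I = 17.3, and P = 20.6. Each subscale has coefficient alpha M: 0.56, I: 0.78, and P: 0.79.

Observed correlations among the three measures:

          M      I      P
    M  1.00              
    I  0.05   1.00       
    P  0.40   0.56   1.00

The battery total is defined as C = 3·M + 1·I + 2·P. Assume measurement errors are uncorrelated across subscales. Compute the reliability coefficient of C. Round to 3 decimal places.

0.841

Var(C) = 3²·7.6² + 17.3² + 2²·20.6² + 2·[3·7.6·17.3·0.05 + 6·7.6·20.6·0.40 + 2·17.3·20.6·0.56] = 2516.57 + 1589.22 = 4105.79.
Under uncorrelated errors the observed covariances equal the true-score covariances, so only the own-variance terms attenuate.
True-score variance = [3²·7.6²·0.56 + 17.3²·0.78 + 2²·20.6²·0.79] + 1589.22 = 1865.53 + 1589.22 = 3454.76.
Reliability = 3454.76 / 4105.79 = 0.841.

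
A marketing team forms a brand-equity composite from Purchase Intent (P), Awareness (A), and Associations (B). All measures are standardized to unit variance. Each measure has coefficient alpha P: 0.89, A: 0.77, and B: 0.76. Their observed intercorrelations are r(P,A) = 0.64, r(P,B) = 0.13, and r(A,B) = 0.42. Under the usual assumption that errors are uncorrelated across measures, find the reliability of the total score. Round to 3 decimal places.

Var(P+A+B) = 3 + 2·[0.64 + 0.13 + 0.42] = 3 + 2.38 = 5.38.
Because errors are independent across components, Cov(Tᵢ,Tⱼ) = Cov(Xᵢ,Xⱼ); the off-diagonal part of the true-score variance is the same as above.
True-score variance = [0.89 + 0.77 + 0.76] + 2.38 = 2.42 + 2.38 = 4.8.
Reliability = 4.8 / 5.38 = 0.892.

0.892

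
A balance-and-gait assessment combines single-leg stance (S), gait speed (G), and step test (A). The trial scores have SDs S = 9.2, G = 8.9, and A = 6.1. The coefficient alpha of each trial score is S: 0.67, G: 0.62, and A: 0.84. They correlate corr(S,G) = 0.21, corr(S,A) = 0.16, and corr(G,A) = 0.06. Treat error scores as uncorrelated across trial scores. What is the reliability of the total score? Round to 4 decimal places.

0.7538

Var(S+G+A) = 9.2² + 8.9² + 6.1² + 2·[9.2·8.9·0.21 + 9.2·6.1·0.16 + 8.9·6.1·0.06] = 201.06 + 58.8628 = 259.923.
With uncorrelated errors the cross-covariances are all true-score covariance, so they carry over unchanged; only the diagonal terms shrink to ρᵢσᵢ².
True-score variance = [9.2²·0.67 + 8.9²·0.62 + 6.1²·0.84] + 58.8628 = 137.075 + 58.8628 = 195.938.
Reliability = 195.938 / 259.923 = 0.7538.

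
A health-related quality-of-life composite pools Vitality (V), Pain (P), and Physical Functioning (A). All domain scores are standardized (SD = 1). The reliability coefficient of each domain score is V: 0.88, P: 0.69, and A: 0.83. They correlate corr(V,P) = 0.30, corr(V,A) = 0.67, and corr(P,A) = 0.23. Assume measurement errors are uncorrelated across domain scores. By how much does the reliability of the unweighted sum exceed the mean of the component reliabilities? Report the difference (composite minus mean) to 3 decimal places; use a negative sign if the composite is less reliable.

Var(sum) = 3 + 2.4 = 5.4; true-score variance = 2.4 + 2.4 = 4.8; composite reliability = 0.8889.
Mean component reliability = 0.8000.
Difference = 0.8889 − 0.8000 = 0.089.

0.089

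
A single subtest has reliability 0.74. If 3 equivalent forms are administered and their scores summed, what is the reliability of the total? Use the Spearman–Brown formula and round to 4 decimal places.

0.8952

ρ_k = kρ / (1 + (k−1)ρ) = 3·0.74 / (1 + 2·0.74) = 2.220 / 2.480 = 0.8952.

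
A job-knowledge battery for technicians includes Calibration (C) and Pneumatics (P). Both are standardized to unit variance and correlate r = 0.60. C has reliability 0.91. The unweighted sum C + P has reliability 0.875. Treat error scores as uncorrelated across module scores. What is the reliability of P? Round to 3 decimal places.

Var(C+P) = 2 + 2·0.60 = 3.200.
True-score variance = ρ_C + ρ_P + 2·0.60, so 0.875 = (0.91 + ρ_P + 1.20) / 3.200.
ρ_P = 0.875·3.200 − 0.91 − 1.20 = 0.690.

0.690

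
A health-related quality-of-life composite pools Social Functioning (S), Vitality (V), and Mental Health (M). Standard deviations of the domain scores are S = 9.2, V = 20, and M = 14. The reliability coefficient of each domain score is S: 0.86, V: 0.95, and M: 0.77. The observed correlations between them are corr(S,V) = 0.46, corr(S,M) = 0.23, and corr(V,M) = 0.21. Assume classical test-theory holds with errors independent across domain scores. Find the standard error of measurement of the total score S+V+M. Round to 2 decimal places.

Var(total) = 680.64 + 346.128 = 1026.77.
True-score variance = 603.71 + 346.128 = 949.838, so reliability = 0.9251.
Error variance = 1026.77 − 949.838 = 76.9296; SEM = √76.9296 = 8.77.

8.77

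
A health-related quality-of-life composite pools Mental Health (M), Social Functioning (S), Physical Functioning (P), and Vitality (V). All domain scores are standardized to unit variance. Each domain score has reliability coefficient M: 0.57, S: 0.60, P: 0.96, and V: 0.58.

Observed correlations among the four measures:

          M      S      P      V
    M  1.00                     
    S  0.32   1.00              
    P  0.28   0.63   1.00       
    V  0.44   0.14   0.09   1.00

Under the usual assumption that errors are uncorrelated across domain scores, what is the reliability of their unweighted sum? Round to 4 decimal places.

0.8346

Var(M+S+P+V) = 4 + 2·[0.32 + 0.28 + 0.44 + 0.63 + 0.14 + 0.09] = 4 + 3.8 = 7.8.
Because errors are independent across components, Cov(Tᵢ,Tⱼ) = Cov(Xᵢ,Xⱼ); the off-diagonal part of the true-score variance is the same as above.
True-score variance = [0.57 + 0.60 + 0.96 + 0.58] + 3.8 = 2.71 + 3.8 = 6.51.
Reliability = 6.51 / 7.8 = 0.8346.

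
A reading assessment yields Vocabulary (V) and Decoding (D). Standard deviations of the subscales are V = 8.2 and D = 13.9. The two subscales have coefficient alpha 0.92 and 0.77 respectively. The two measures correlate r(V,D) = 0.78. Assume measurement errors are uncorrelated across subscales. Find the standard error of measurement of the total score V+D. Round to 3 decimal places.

7.058

Var(total) = 260.45 + 177.809 = 438.259.
True-score variance = 210.632 + 177.809 = 388.441, so reliability = 0.8863.
Error variance = 438.259 − 388.441 = 49.8175; SEM = √49.8175 = 7.058.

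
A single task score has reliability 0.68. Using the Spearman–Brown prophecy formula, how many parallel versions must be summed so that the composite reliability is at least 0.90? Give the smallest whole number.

5

k ≥ ρ*(1−ρ₁)/(ρ₁(1−ρ*)) = 0.90·0.32 / (0.68·0.10) = 4.235.
Smallest integer k = 5.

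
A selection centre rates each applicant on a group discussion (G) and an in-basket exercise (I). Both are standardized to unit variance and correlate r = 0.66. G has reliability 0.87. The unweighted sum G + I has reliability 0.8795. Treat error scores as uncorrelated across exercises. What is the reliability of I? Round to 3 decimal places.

0.730

Var(G+I) = 2 + 2·0.66 = 3.320.
True-score variance = ρ_G + ρ_I + 2·0.66, so 0.8795 = (0.87 + ρ_I + 1.32) / 3.320.
ρ_I = 0.8795·3.320 − 0.87 − 1.32 = 0.730.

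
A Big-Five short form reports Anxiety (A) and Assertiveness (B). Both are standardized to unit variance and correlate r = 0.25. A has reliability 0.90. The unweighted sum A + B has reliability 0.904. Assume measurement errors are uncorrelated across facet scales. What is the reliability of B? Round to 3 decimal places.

Var(A+B) = 2 + 2·0.25 = 2.500.
True-score variance = ρ_A + ρ_B + 2·0.25, so 0.904 = (0.90 + ρ_B + 0.50) / 2.500.
ρ_B = 0.904·2.500 − 0.90 − 0.50 = 0.860.

0.860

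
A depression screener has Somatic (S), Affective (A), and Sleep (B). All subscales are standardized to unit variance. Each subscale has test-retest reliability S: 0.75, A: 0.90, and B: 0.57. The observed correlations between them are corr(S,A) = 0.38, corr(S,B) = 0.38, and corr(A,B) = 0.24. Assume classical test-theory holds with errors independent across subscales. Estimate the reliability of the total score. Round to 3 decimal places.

Var(S+A+B) = 3 + 2·[0.38 + 0.38 + 0.24] = 3 + 2 = 5.
With uncorrelated errors the cross-covariances are all true-score covariance, so they carry over unchanged; only the diagonal terms shrink to ρᵢσᵢ².
True-score variance = [0.75 + 0.90 + 0.57] + 2 = 2.22 + 2 = 4.22.
Reliability = 4.22 / 5 = 0.844.

0.844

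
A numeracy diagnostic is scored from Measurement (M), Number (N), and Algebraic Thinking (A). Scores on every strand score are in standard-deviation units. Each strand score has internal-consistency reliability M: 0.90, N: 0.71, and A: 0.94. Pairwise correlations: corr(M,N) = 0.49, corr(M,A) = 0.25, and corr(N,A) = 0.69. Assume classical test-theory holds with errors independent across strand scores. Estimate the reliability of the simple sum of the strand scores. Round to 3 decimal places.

Var(M+N+A) = 3 + 2·[0.49 + 0.25 + 0.69] = 3 + 2.86 = 5.86.
Because errors are independent across components, Cov(Tᵢ,Tⱼ) = Cov(Xᵢ,Xⱼ); the off-diagonal part of the true-score variance is the same as above.
True-score variance = [0.90 + 0.71 + 0.94] + 2.86 = 2.55 + 2.86 = 5.41.
Reliability = 5.41 / 5.86 = 0.923.

0.923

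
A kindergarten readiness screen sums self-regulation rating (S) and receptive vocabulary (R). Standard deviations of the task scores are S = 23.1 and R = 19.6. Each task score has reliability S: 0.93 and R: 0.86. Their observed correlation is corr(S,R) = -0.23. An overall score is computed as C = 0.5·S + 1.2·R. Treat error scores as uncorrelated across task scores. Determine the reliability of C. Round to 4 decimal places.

Var(C) = 0.5²·23.1² + 1.2²·19.6² + 2·[0.6·23.1·19.6·(-0.23)] = 686.593 − 124.962 = 561.631.
Because errors are independent across components, Cov(Tᵢ,Tⱼ) = Cov(Xᵢ,Xⱼ); the off-diagonal part of the true-score variance is the same as above.
True-score variance = [0.5²·23.1²·0.93 + 1.2²·19.6²·0.86] − 124.962 = 599.808 − 124.962 = 474.846.
Reliability = 474.846 / 561.631 = 0.8455.

0.8455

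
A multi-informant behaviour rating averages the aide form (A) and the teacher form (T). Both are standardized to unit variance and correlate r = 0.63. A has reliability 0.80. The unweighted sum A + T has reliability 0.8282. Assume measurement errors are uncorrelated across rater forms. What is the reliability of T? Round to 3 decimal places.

Var(A+T) = 2 + 2·0.63 = 3.260.
True-score variance = ρ_A + ρ_T + 2·0.63, so 0.8282 = (0.80 + ρ_T + 1.26) / 3.260.
ρ_T = 0.8282·3.260 − 0.80 − 1.26 = 0.640.

0.640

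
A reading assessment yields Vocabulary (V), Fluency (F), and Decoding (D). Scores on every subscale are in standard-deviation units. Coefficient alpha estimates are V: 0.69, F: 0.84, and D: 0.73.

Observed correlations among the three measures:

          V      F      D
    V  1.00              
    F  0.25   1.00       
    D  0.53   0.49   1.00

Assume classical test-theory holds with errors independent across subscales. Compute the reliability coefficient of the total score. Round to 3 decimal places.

0.866

Var(V+F+D) = 3 + 2·[0.25 + 0.53 + 0.49] = 3 + 2.54 = 5.54.
With uncorrelated errors the cross-covariances are all true-score covariance, so they carry over unchanged; only the diagonal terms shrink to ρᵢσᵢ².
True-score variance = [0.69 + 0.84 + 0.73] + 2.54 = 2.26 + 2.54 = 4.8.
Reliability = 4.8 / 5.54 = 0.866.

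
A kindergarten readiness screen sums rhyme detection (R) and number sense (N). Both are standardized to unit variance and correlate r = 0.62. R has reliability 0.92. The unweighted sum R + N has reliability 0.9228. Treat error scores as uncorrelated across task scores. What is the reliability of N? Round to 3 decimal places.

Var(R+N) = 2 + 2·0.62 = 3.240.
True-score variance = ρ_R + ρ_N + 2·0.62, so 0.9228 = (0.92 + ρ_N + 1.24) / 3.240.
ρ_N = 0.9228·3.240 − 0.92 − 1.24 = 0.830.

0.830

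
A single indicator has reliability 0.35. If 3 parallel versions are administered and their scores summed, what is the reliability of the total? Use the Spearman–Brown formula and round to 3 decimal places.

ρ_k = kρ / (1 + (k−1)ρ) = 3·0.35 / (1 + 2·0.35) = 1.050 / 1.700 = 0.618.

0.618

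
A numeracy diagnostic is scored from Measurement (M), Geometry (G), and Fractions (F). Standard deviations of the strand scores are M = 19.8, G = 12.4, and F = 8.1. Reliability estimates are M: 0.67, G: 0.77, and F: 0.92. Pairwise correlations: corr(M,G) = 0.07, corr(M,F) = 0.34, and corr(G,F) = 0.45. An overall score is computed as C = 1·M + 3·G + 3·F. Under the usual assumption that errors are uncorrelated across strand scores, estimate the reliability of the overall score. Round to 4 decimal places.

Var(C) = 19.8² + 3²·12.4² + 3²·8.1² + 2·[3·19.8·12.4·0.07 + 3·19.8·8.1·0.34 + 9·12.4·8.1·0.45] = 2366.37 + 1243.86 = 3610.23.
Because errors are independent across components, Cov(Tᵢ,Tⱼ) = Cov(Xᵢ,Xⱼ); the off-diagonal part of the true-score variance is the same as above.
True-score variance = [19.8²·0.67 + 3²·12.4²·0.77 + 3²·8.1²·0.92] + 1243.86 = 1871.47 + 1243.86 = 3115.33.
Reliability = 3115.33 / 3610.23 = 0.8629.

0.8629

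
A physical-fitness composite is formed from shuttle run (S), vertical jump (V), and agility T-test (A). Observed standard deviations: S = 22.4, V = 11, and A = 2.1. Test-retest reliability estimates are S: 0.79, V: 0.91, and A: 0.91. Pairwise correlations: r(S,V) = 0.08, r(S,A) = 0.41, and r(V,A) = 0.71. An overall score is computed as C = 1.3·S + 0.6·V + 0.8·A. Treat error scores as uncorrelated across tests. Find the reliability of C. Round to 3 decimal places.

Var(C) = 1.3²·22.4² + 0.6²·11² + 0.8²·2.1² + 2·[0.78·22.4·11·0.08 + 1.04·22.4·2.1·0.41 + 0.48·11·2.1·0.71] = 894.357 + 86.6114 = 980.968.
Because errors are independent across components, Cov(Tᵢ,Tⱼ) = Cov(Xᵢ,Xⱼ); the off-diagonal part of the true-score variance is the same as above.
True-score variance = [1.3²·22.4²·0.79 + 0.6²·11²·0.91 + 0.8²·2.1²·0.91] + 86.6114 = 712.108 + 86.6114 = 798.719.
Reliability = 798.719 / 980.968 = 0.814.

0.814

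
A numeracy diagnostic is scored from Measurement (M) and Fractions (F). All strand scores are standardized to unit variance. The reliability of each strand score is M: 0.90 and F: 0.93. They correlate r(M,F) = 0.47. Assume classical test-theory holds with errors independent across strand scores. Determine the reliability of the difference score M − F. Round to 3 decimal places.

0.840

Var(M−F) = 1 + 1 − 2·0.47 = 2 − 0.94 = 1.06.
Because errors are independent across components, Cov(Tᵢ,Tⱼ) = Cov(Xᵢ,Xⱼ); the off-diagonal part of the true-score variance is the same as above.
True-score variance = [0.90 + 0.93] − 0.94 = 1.83 − 0.94 = 0.89.
Reliability = 0.89 / 1.06 = 0.840.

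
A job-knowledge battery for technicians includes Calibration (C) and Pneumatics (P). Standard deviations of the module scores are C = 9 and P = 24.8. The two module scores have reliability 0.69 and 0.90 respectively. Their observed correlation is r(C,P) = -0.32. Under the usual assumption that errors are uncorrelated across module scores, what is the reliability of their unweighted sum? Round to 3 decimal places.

0.843

Var(C+P) = 9² + 24.8² + 2·[9·24.8·(-0.32)] = 696.04 − 142.848 = 553.192.
Under uncorrelated errors the observed covariances equal the true-score covariances, so only the own-variance terms attenuate.
True-score variance = [9²·0.69 + 24.8²·0.90] − 142.848 = 609.426 − 142.848 = 466.578.
Reliability = 466.578 / 553.192 = 0.843.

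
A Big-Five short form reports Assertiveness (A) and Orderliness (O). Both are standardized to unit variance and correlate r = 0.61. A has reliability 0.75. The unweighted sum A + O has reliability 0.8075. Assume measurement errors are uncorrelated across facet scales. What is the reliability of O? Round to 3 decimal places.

Var(A+O) = 2 + 2·0.61 = 3.220.
True-score variance = ρ_A + ρ_O + 2·0.61, so 0.8075 = (0.75 + ρ_O + 1.22) / 3.220.
ρ_O = 0.8075·3.220 − 0.75 − 1.22 = 0.630.

0.630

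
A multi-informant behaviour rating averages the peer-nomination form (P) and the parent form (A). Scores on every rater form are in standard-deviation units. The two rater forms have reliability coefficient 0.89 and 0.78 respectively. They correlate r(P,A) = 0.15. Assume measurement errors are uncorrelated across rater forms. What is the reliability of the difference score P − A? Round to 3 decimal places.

0.806

Var(P−A) = 1 + 1 − 2·0.15 = 2 − 0.3 = 1.7.
Because errors are independent across components, Cov(Tᵢ,Tⱼ) = Cov(Xᵢ,Xⱼ); the off-diagonal part of the true-score variance is the same as above.
True-score variance = [0.89 + 0.78] − 0.3 = 1.67 − 0.3 = 1.37.
Reliability = 1.37 / 1.7 = 0.806.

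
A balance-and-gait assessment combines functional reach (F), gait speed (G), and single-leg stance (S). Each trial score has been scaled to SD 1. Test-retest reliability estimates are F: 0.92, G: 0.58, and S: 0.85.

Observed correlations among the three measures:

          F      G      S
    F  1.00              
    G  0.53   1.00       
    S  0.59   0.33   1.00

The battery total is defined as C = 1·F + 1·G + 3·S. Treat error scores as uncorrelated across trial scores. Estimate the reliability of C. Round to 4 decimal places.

Var(C) = 1 + 1 + 3² + 2·[0.53 + 3·0.59 + 3·0.33] = 11 + 6.58 = 17.58.
Under uncorrelated errors the observed covariances equal the true-score covariances, so only the own-variance terms attenuate.
True-score variance = [0.92 + 0.58 + 3²·0.85] + 6.58 = 9.15 + 6.58 = 15.73.
Reliability = 15.73 / 17.58 = 0.8948.

0.8948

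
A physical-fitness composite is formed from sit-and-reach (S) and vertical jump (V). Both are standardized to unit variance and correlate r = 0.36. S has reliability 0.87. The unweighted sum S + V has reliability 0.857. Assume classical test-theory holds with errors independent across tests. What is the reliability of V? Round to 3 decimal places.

0.741

Var(S+V) = 2 + 2·0.36 = 2.720.
True-score variance = ρ_S + ρ_V + 2·0.36, so 0.857 = (0.87 + ρ_V + 0.72) / 2.720.
ρ_V = 0.857·2.720 − 0.87 − 0.72 = 0.741.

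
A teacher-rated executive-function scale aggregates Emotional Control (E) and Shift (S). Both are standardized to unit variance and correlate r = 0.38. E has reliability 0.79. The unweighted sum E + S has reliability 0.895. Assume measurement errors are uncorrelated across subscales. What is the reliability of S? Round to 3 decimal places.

0.920

Var(E+S) = 2 + 2·0.38 = 2.760.
True-score variance = ρ_E + ρ_S + 2·0.38, so 0.895 = (0.79 + ρ_S + 0.76) / 2.760.
ρ_S = 0.895·2.760 − 0.79 − 0.76 = 0.920.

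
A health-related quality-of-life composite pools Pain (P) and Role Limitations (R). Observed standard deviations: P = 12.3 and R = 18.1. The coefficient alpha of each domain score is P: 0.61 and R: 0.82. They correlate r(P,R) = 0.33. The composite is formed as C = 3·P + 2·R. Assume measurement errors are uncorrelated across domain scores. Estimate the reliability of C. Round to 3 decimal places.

Var(C) = 3²·12.3² + 2²·18.1² + 2·[6·12.3·18.1·0.33] = 2672.05 + 881.615 = 3553.66.
With uncorrelated errors the cross-covariances are all true-score covariance, so they carry over unchanged; only the diagonal terms shrink to ρᵢσᵢ².
True-score variance = [3²·12.3²·0.61 + 2²·18.1²·0.82] + 881.615 = 1905.14 + 881.615 = 2786.76.
Reliability = 2786.76 / 3553.66 = 0.784.

0.784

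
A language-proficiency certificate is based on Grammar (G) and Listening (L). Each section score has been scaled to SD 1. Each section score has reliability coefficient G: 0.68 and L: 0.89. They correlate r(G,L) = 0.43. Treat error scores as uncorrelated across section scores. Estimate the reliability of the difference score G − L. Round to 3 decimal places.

Var(G−L) = 1 + 1 − 2·0.43 = 2 − 0.86 = 1.14.
Under uncorrelated errors the observed covariances equal the true-score covariances, so only the own-variance terms attenuate.
True-score variance = [0.68 + 0.89] − 0.86 = 1.57 − 0.86 = 0.71.
Reliability = 0.71 / 1.14 = 0.623.

0.623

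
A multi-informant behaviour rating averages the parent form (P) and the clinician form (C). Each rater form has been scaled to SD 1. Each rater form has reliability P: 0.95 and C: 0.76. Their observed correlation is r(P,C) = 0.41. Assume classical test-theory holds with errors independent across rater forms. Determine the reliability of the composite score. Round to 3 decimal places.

0.897

Var(P+C) = 2 + 2·[0.41] = 2 + 0.82 = 2.82.
With uncorrelated errors the cross-covariances are all true-score covariance, so they carry over unchanged; only the diagonal terms shrink to ρᵢσᵢ².
True-score variance = [0.95 + 0.76] + 0.82 = 1.71 + 0.82 = 2.53.
Reliability = 2.53 / 2.82 = 0.897.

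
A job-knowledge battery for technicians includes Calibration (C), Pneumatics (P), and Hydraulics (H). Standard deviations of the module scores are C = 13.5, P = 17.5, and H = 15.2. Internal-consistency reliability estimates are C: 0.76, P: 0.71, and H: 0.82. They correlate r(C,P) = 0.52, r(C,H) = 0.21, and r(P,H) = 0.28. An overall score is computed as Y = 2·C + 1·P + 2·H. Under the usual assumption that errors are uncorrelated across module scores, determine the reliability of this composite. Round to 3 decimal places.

Var(Y) = 2²·13.5² + 17.5² + 2²·15.2² + 2·[2·13.5·17.5·0.52 + 4·13.5·15.2·0.21 + 2·17.5·15.2·0.28] = 1959.41 + 1134.06 = 3093.47.
With uncorrelated errors the cross-covariances are all true-score covariance, so they carry over unchanged; only the diagonal terms shrink to ρᵢσᵢ².
True-score variance = [2²·13.5²·0.76 + 17.5²·0.71 + 2²·15.2²·0.82] + 1134.06 = 1529.29 + 1134.06 = 2663.34.
Reliability = 2663.34 / 3093.47 = 0.861.

0.861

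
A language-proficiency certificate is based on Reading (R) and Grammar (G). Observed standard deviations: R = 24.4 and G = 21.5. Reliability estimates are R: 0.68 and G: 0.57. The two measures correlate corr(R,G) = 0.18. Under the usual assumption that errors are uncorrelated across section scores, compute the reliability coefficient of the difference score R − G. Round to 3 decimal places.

Var(R−G) = 24.4² + 21.5² − 2·24.4·21.5·0.18 = 1057.61 − 188.856 = 868.754.
Under uncorrelated errors the observed covariances equal the true-score covariances, so only the own-variance terms attenuate.
True-score variance = [24.4²·0.68 + 21.5²·0.57] − 188.856 = 668.327 − 188.856 = 479.471.
Reliability = 479.471 / 868.754 = 0.552.

0.552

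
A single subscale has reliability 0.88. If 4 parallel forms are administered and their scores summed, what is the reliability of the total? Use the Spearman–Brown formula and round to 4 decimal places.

0.9670

ρ_k = kρ / (1 + (k−1)ρ) = 4·0.88 / (1 + 3·0.88) = 3.520 / 3.640 = 0.9670.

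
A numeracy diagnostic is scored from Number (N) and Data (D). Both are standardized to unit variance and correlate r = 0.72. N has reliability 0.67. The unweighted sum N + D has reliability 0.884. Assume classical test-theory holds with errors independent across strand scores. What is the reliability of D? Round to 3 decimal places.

Var(N+D) = 2 + 2·0.72 = 3.440.
True-score variance = ρ_N + ρ_D + 2·0.72, so 0.884 = (0.67 + ρ_D + 1.44) / 3.440.
ρ_D = 0.884·3.440 − 0.67 − 1.44 = 0.931.

0.931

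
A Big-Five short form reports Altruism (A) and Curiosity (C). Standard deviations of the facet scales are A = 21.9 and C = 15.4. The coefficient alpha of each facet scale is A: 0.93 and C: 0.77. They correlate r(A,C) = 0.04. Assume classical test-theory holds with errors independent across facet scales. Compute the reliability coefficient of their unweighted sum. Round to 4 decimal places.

0.8815

Var(A+C) = 21.9² + 15.4² + 2·[21.9·15.4·0.04] = 716.77 + 26.9808 = 743.751.
With uncorrelated errors the cross-covariances are all true-score covariance, so they carry over unchanged; only the diagonal terms shrink to ρᵢσᵢ².
True-score variance = [21.9²·0.93 + 15.4²·0.77] + 26.9808 = 628.65 + 26.9808 = 655.631.
Reliability = 655.631 / 743.751 = 0.8815.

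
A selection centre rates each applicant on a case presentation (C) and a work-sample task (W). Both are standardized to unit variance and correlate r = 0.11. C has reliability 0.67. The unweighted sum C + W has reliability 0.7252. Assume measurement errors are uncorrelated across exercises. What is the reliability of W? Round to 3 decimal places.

Var(C+W) = 2 + 2·0.11 = 2.220.
True-score variance = ρ_C + ρ_W + 2·0.11, so 0.7252 = (0.67 + ρ_W + 0.22) / 2.220.
ρ_W = 0.7252·2.220 − 0.67 − 0.22 = 0.720.

0.720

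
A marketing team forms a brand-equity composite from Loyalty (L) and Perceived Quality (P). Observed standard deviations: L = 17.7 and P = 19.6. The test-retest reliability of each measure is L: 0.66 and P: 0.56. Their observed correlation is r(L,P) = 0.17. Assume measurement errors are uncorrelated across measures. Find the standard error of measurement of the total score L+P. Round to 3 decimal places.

16.600

Var(total) = 697.45 + 117.953 = 815.403.
True-score variance = 421.901 + 117.953 = 539.854, so reliability = 0.6621.
Error variance = 815.403 − 539.854 = 275.549; SEM = √275.549 = 16.600.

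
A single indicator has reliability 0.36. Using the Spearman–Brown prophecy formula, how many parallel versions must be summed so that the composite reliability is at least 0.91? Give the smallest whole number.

k ≥ ρ*(1−ρ₁)/(ρ₁(1−ρ*)) = 0.91·0.64 / (0.36·0.09) = 17.975.
Smallest integer k = 18.

18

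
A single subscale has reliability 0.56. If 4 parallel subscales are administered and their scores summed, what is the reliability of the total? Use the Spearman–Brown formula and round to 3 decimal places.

0.836

ρ_k = kρ / (1 + (k−1)ρ) = 4·0.56 / (1 + 3·0.56) = 2.240 / 2.680 = 0.836.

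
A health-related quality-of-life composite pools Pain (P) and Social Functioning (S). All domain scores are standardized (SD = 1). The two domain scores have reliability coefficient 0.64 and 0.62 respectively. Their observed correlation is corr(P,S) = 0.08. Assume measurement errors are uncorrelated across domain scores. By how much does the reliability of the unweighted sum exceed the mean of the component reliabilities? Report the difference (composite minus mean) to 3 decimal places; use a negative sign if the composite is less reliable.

Var(sum) = 2 + 0.16 = 2.16; true-score variance = 1.26 + 0.16 = 1.42; composite reliability = 0.6574.
Mean component reliability = 0.6300.
Difference = 0.6574 − 0.6300 = 0.027.

0.027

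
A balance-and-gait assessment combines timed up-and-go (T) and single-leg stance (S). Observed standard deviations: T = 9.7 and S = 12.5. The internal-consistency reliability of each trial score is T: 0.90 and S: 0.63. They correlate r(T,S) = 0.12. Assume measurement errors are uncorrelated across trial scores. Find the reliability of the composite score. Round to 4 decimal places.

Var(T+S) = 9.7² + 12.5² + 2·[9.7·12.5·0.12] = 250.34 + 29.1 = 279.44.
Under uncorrelated errors the observed covariances equal the true-score covariances, so only the own-variance terms attenuate.
True-score variance = [9.7²·0.90 + 12.5²·0.63] + 29.1 = 183.118 + 29.1 = 212.218.
Reliability = 212.218 / 279.44 = 0.7594.

0.7594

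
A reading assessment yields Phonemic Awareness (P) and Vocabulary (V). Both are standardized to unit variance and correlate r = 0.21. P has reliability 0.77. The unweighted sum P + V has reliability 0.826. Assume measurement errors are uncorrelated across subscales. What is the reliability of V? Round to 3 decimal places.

0.809

Var(P+V) = 2 + 2·0.21 = 2.420.
True-score variance = ρ_P + ρ_V + 2·0.21, so 0.826 = (0.77 + ρ_V + 0.42) / 2.420.
ρ_V = 0.826·2.420 − 0.77 − 0.42 = 0.809.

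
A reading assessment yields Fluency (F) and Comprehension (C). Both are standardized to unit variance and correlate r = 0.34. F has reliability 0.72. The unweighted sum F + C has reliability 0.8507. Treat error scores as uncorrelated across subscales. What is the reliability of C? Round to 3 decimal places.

Var(F+C) = 2 + 2·0.34 = 2.680.
True-score variance = ρ_F + ρ_C + 2·0.34, so 0.8507 = (0.72 + ρ_C + 0.68) / 2.680.
ρ_C = 0.8507·2.680 − 0.72 − 0.68 = 0.880.

0.880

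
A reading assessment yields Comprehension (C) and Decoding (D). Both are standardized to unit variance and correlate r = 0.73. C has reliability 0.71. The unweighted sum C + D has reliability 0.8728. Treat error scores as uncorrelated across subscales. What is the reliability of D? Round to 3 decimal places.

Var(C+D) = 2 + 2·0.73 = 3.460.
True-score variance = ρ_C + ρ_D + 2·0.73, so 0.8728 = (0.71 + ρ_D + 1.46) / 3.460.
ρ_D = 0.8728·3.460 − 0.71 − 1.46 = 0.850.

0.850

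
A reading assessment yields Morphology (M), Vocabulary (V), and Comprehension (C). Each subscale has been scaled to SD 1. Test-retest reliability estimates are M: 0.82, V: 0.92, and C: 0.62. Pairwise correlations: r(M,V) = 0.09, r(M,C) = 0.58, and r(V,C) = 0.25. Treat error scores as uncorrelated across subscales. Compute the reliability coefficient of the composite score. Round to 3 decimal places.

0.868

Var(M+V+C) = 3 + 2·[0.09 + 0.58 + 0.25] = 3 + 1.84 = 4.84.
Under uncorrelated errors the observed covariances equal the true-score covariances, so only the own-variance terms attenuate.
True-score variance = [0.82 + 0.92 + 0.62] + 1.84 = 2.36 + 1.84 = 4.2.
Reliability = 4.2 / 4.84 = 0.868.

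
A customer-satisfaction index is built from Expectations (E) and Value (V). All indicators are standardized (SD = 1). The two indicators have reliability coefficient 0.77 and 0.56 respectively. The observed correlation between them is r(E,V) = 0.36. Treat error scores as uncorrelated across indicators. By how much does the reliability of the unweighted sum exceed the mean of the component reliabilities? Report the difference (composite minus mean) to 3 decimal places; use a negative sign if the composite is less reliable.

Var(sum) = 2 + 0.72 = 2.72; true-score variance = 1.33 + 0.72 = 2.05; composite reliability = 0.7537.
Mean component reliability = 0.6650.
Difference = 0.7537 − 0.6650 = 0.089.

0.089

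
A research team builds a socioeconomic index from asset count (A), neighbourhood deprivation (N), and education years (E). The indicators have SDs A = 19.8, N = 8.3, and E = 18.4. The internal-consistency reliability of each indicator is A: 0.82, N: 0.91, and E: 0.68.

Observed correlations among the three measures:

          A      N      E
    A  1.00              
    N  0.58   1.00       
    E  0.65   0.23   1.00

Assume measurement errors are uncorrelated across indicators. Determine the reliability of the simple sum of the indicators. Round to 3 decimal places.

Var(A+N+E) = 19.8² + 8.3² + 18.4² + 2·[19.8·8.3·0.58 + 19.8·18.4·0.65 + 8.3·18.4·0.23] = 799.49 + 734.502 = 1533.99.
With uncorrelated errors the cross-covariances are all true-score covariance, so they carry over unchanged; only the diagonal terms shrink to ρᵢσᵢ².
True-score variance = [19.8²·0.82 + 8.3²·0.91 + 18.4²·0.68] + 734.502 = 614.384 + 734.502 = 1348.89.
Reliability = 1348.89 / 1533.99 = 0.879.

0.879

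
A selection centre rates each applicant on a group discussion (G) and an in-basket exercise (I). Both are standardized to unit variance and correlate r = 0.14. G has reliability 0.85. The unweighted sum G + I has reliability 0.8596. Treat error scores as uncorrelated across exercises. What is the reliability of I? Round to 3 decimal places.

Var(G+I) = 2 + 2·0.14 = 2.280.
True-score variance = ρ_G + ρ_I + 2·0.14, so 0.8596 = (0.85 + ρ_I + 0.28) / 2.280.
ρ_I = 0.8596·2.280 − 0.85 − 0.28 = 0.830.

0.830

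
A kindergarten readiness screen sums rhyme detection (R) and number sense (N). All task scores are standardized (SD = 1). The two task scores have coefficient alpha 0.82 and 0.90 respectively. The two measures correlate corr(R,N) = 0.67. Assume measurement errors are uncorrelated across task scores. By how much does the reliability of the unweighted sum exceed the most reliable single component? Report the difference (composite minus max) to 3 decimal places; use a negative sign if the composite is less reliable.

0.016

Var(sum) = 2 + 1.34 = 3.34; true-score variance = 1.72 + 1.34 = 3.06; composite reliability = 0.9162.
Max component reliability = 0.9000.
Difference = 0.9162 − 0.9000 = 0.016.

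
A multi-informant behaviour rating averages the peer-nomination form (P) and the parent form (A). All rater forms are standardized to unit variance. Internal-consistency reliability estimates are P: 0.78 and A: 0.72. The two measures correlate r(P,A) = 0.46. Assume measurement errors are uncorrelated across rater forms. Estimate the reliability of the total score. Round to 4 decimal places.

0.8288

Var(P+A) = 2 + 2·[0.46] = 2 + 0.92 = 2.92.
With uncorrelated errors the cross-covariances are all true-score covariance, so they carry over unchanged; only the diagonal terms shrink to ρᵢσᵢ².
True-score variance = [0.78 + 0.72] + 0.92 = 1.5 + 0.92 = 2.42.
Reliability = 2.42 / 2.92 = 0.8288.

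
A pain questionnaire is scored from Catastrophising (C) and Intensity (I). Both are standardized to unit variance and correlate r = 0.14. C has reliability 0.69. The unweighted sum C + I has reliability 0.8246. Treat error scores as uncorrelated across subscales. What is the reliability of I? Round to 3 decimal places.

Var(C+I) = 2 + 2·0.14 = 2.280.
True-score variance = ρ_C + ρ_I + 2·0.14, so 0.8246 = (0.69 + ρ_I + 0.28) / 2.280.
ρ_I = 0.8246·2.280 − 0.69 − 0.28 = 0.910.

0.910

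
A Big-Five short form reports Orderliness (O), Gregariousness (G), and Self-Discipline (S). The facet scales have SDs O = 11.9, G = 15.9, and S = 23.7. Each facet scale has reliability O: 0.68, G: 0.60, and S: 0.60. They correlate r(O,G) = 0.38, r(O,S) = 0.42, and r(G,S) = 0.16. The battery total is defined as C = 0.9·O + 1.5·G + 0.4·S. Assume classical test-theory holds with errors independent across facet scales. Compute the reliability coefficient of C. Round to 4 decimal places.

Var(C) = 0.9²·11.9² + 1.5²·15.9² + 0.4²·23.7² + 2·[1.35·11.9·15.9·0.38 + 0.36·11.9·23.7·0.42 + 0.6·15.9·23.7·0.16] = 773.397 + 351.767 = 1125.16.
With uncorrelated errors the cross-covariances are all true-score covariance, so they carry over unchanged; only the diagonal terms shrink to ρᵢσᵢ².
True-score variance = [0.9²·11.9²·0.68 + 1.5²·15.9²·0.60 + 0.4²·23.7²·0.60] + 351.767 = 473.215 + 351.767 = 824.981.
Reliability = 824.981 / 1125.16 = 0.7332.

0.7332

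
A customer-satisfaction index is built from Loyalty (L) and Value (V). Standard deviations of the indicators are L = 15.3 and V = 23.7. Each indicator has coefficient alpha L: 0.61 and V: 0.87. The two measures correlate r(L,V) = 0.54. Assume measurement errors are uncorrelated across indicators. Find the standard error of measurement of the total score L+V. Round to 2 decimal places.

Var(total) = 795.78 + 391.619 = 1187.4.
True-score variance = 631.465 + 391.619 = 1023.08, so reliability = 0.8616.
Error variance = 1187.4 − 1023.08 = 164.315; SEM = √164.315 = 12.82.

12.82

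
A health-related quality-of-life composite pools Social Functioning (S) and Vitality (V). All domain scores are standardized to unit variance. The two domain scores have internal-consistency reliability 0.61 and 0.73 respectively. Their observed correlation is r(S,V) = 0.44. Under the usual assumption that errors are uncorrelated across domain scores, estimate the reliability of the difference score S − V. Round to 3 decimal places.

Var(S−V) = 1 + 1 − 2·0.44 = 2 − 0.88 = 1.12.
Because errors are independent across components, Cov(Tᵢ,Tⱼ) = Cov(Xᵢ,Xⱼ); the off-diagonal part of the true-score variance is the same as above.
True-score variance = [0.61 + 0.73] − 0.88 = 1.34 − 0.88 = 0.46.
Reliability = 0.46 / 1.12 = 0.411.

0.411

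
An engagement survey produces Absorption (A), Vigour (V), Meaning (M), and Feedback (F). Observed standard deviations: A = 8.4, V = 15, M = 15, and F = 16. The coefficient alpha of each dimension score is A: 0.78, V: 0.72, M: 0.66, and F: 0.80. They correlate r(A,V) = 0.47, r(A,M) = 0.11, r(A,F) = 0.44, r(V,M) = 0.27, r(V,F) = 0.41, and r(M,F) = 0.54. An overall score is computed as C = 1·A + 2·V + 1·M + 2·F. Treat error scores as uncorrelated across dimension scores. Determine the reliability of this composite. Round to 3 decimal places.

Var(C) = 8.4² + 2²·15² + 15² + 2²·16² + 2·[2·8.4·15·0.47 + 8.4·15·0.11 + 2·8.4·16·0.44 + 2·15·15·0.27 + 4·15·16·0.41 + 2·15·16·0.54] = 2219.56 + 2049.74 = 4269.3.
With uncorrelated errors the cross-covariances are all true-score covariance, so they carry over unchanged; only the diagonal terms shrink to ρᵢσᵢ².
True-score variance = [8.4²·0.78 + 2²·15²·0.72 + 15²·0.66 + 2²·16²·0.80] + 2049.74 = 1670.74 + 2049.74 = 3720.48.
Reliability = 3720.48 / 4269.3 = 0.871.

0.871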